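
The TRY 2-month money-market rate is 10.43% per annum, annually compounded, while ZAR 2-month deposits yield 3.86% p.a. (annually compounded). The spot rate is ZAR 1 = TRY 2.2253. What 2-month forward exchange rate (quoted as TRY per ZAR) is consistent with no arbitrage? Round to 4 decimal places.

2.2482

T = 2/12 years.
Growth of 1 TRY over T: (1 + 0.1043)^(2/12) = 1.0166727.
Growth of 1 ZAR over T: (1 + 0.0386)^(2/12) = 1.0063322.
Forward (TRY per ZAR) = 2.2253 × 1.0166727 / 1.0063322 = 2.248166.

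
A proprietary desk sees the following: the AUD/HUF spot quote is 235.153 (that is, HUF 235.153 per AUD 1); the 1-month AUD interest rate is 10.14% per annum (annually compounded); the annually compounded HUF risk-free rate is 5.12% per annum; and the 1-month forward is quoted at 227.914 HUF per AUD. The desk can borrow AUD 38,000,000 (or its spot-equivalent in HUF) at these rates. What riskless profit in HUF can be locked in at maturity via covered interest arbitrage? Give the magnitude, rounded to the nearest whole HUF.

T = 1/12 years.
Invest the AUD and cover forward: 38,000,000 × 1.008080984466 × 227.914 = HUF 8,730,719,240.76.
Convert at spot and invest in HUF: 38,000,000 × 235.153 × 1.004169699837 = HUF 8,973,073,662.18.
The quoted forward undervalues AUD, so borrow AUD, convert to HUF at spot, deposit the HUF at 5.12%, and buy AUD forward at 227.914 to cover the loan.
Profit = 8,973,073,662.18 − 8,730,719,240.76 = HUF 242,354,421.

HUF 242,354,421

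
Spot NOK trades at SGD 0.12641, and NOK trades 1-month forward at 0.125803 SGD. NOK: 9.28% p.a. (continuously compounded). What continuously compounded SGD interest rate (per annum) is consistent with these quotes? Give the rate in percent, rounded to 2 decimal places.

3.50%

T = 1/12 years.
CIP gives F = S · g_SGD/g_NOK, so g_SGD/g_NOK = 0.125803/0.12641 = 0.9951982.
The NOK side grows by e^(0.0928×1/12) = 1.0077633.
So the SGD growth factor = 1.0029242.
r = ln(1.0029242)/(1/12) = 0.035039 → 3.50%.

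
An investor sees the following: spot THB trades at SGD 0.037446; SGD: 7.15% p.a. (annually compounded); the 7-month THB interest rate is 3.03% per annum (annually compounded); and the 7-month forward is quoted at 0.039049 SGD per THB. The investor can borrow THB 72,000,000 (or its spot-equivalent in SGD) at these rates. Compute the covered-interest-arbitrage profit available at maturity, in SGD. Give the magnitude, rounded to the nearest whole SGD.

SGD 53,971

T = 7/12 years.
Keep in THB, deliver into the forward: 72,000,000·1.017564994·0.039049 = SGD 2,860,912.47.
Swap to SGD now, deposit: 72,000,000·0.037446·1.041107166 = SGD 2,806,941.52.
The quoted forward overvalues THB, so borrow SGD, buy THB at spot, deposit the THB at 3.03%, and sell the proceeds forward at 0.039049.
Arbitrage profit = |2,860,912.47 − 2,806,941.52| = SGD 53,971.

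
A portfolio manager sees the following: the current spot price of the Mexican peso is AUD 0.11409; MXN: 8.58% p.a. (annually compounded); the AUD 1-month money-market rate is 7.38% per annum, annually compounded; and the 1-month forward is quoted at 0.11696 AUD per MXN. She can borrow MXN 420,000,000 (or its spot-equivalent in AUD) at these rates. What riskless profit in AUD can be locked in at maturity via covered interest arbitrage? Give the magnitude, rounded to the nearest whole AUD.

T = 1/12 years.
Route A — deposit MXN, sell forward: 420,000,000 × 1.0068833355 × 0.11696 = AUD 49,461,331.47.
Route B — convert at spot, deposit AUD: 420,000,000 × 0.11409 × 1.0059512855 = AUD 48,202,972.51.
The quoted forward overvalues MXN, so borrow AUD, buy MXN at spot, deposit the MXN at 8.58%, and sell the proceeds forward at 0.11696.
Profit = 49,461,331.47 − 48,202,972.51 = AUD 1,258,359.

AUD 1,258,359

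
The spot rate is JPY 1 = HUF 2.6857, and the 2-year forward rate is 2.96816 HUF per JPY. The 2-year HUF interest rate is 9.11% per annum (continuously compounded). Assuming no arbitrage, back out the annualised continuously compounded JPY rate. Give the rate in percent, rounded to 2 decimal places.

T = 2 years.
By CIP, F/S equals the HUF-to-JPY growth ratio: 2.96816/2.6857 = 1.1051718.
The HUF side grows by e^(0.0911×2) = 1.1998541.
Hence g_JPY = 1.085672.
Take logs: ln 1.085672 / 2 = 0.041100, so 4.11%.

4.11%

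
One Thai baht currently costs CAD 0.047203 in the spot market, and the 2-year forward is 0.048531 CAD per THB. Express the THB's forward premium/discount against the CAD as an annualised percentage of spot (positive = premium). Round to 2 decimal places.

+1.41%

T = 2 years.
THB trades forward at +2.81338% vs spot over the period.
×(1/T) gives 1.41% p.a.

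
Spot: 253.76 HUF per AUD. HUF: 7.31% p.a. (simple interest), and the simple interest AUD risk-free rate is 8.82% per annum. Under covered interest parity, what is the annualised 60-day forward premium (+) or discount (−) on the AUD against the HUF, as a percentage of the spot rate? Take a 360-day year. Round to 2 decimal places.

T = 60/360 years.
CIP forward (HUF per AUD) = 253.76 × 1.0121833/1.014700 = 253.13061.
Annualised premium = (F − S)/S × (1/T) = (253.13061 − 253.76)/253.76 ÷ (60/360) = -1.49%.

-1.49%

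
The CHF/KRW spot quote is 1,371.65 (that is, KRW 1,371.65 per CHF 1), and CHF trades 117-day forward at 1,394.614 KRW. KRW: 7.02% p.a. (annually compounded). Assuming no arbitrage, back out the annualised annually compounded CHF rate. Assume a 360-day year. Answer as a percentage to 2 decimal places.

T = 117/360 years.
CIP gives F = S · g_KRW/g_CHF, so g_KRW/g_CHF = 1394.614/1371.65 = 1.0167419.
The KRW side grows by (1 + 0.0702)^(117/360) = 1.0222947.
Hence g_CHF = 1.0054614.
Annualise: 1.0054614^(360/117) − 1 = 0.016900 = 1.69%.

1.69%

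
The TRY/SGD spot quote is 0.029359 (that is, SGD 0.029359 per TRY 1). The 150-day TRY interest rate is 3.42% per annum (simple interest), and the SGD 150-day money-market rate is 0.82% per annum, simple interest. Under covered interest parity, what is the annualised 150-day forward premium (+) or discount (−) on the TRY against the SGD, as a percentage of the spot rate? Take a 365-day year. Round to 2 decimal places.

T = 150/365 years.
F = S · g_SGD/g_TRY = 0.029359 × 1.0033699/1.0140548 = 0.029049650.
(F − S)/S ÷ T = (0.029049650 − 0.029359)/0.029359/(150/365) = -0.025640 → -2.56%.

-2.56%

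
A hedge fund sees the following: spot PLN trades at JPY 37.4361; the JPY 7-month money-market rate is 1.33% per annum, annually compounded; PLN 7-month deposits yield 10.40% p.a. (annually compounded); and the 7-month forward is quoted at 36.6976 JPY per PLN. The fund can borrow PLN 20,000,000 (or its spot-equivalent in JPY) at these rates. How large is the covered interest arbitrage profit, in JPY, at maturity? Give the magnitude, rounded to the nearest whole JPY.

T = 7/12 years.
Invest the PLN and cover forward: 20,000,000 × 1.05941298774 × 36.6976 = JPY 777,558,281.18.
Convert at spot and invest in JPY: 20,000,000 × 37.4361 × 1.00773697022 = JPY 754,514,839.82.
The quoted forward overvalues PLN, so borrow JPY, buy PLN at spot, deposit the PLN at 10.40%, and sell the proceeds forward at 36.6976.
Arbitrage profit = |777,558,281.18 − 754,514,839.82| = JPY 23,043,441.

JPY 23,043,441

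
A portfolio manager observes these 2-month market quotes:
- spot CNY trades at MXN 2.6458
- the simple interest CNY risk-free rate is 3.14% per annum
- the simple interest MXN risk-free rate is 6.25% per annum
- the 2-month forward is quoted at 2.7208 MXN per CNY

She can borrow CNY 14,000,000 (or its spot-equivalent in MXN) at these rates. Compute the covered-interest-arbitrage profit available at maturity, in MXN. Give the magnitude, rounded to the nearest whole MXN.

MXN 863,498

T = 2/12 years.
Route A — deposit CNY, sell forward: 14,000,000 × 1.0052333333 × 2.7208 = MXN 38,290,543.95.
Route B — convert at spot, deposit MXN: 14,000,000 × 2.6458 × 1.0104166667 = MXN 37,427,045.83.
The quoted forward overvalues CNY, so borrow MXN, buy CNY at spot, deposit the CNY at 3.14%, and sell the proceeds forward at 2.7208.
Profit = 38,290,543.95 − 37,427,045.83 = MXN 863,498.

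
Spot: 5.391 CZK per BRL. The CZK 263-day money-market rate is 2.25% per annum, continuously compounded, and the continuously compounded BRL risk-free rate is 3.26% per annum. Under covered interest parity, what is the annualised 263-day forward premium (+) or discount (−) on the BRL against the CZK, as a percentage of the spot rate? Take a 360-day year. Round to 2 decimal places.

T = 263/360 years.
F = S · g_CZK/g_BRL = 5.391 × 1.0165733/1.024102 = 5.351368.
Annualised premium = (F − S)/S × (1/T) = (5.351368 − 5.391)/5.391 ÷ (263/360) = -1.01%.

-1.01%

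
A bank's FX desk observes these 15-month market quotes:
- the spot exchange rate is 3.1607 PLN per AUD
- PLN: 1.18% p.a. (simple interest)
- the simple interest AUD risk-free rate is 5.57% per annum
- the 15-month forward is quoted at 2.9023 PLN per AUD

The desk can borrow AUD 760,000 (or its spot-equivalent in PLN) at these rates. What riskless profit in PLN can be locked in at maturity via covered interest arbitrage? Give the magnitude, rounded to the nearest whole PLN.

PLN 78,240

T = 15/12 years.
Route A — deposit AUD, sell forward: 760,000 × 1.069625 × 2.9023 = PLN 2,359,323.20.
Route B — convert at spot, deposit PLN: 760,000 × 3.1607 × 1.014750 = PLN 2,437,563.45.
The quoted forward undervalues AUD, so borrow AUD, convert to PLN at spot, deposit the PLN at 1.18%, and buy AUD forward at 2.9023 to cover the loan.
The gap between the two covered legs is PLN 78,240.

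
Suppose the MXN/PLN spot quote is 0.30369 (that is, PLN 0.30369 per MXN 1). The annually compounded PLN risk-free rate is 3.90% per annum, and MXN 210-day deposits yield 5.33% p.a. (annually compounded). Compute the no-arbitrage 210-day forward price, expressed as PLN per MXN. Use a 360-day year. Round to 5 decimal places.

0.30128

T = 210/360 years.
PLN growth factor: (1 + 0.0390)^(210/360) = 1.0225685.
Growth of 1 MXN over T: (1 + 0.0533)^(210/360) = 1.0307548.
So F = 0.30369 × 1.0225685 / 1.0307548 = 0.3012781 (PLN/MXN).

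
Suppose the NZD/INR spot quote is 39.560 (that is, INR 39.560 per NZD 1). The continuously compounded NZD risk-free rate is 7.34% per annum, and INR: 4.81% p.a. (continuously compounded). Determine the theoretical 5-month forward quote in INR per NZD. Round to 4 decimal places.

39.1452

T = 5/12 years.
Growth of 1 INR over T: e^(0.0481×5/12) = 1.02024385.
Growth of 1 NZD over T: e^(0.0734×5/12) = 1.03105581.
So F = 39.56 × 1.02024385 / 1.03105581 = 39.145162 (INR/NZD).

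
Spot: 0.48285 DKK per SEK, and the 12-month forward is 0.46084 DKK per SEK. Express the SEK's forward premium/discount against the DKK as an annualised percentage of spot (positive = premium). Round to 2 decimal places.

T = 1 year.
SEK trades forward at -4.55835% vs spot over the period.
Annualise by dividing by T: -0.0455835 / 1 = -0.045583 → -4.56%.

-4.56%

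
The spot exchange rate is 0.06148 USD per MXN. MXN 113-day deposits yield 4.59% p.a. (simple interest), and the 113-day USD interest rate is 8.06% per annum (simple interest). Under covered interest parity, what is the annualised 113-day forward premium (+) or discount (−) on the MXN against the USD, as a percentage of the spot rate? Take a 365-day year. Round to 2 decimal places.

+3.42%

T = 113/365 years.
CIP forward (USD per MXN) = 0.06148 × 1.0249529/1.0142101 = 0.06213121.
Annualised premium = (F − S)/S × (1/T) = (0.06213121 − 0.06148)/0.06148 ÷ (113/365) = 3.42%.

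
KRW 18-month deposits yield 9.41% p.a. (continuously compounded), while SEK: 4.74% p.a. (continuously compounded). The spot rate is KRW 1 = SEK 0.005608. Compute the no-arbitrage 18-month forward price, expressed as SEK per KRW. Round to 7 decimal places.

0.0052286

T = 18/12 years.
SEK accumulates by e^(0.0474×18/12) = 1.0736886.
KRW accumulates by e^(0.0941×18/12) = 1.1515974.
So F = 0.005608 × 1.0736886 / 1.1515974 = 0.005228603 (SEK/KRW).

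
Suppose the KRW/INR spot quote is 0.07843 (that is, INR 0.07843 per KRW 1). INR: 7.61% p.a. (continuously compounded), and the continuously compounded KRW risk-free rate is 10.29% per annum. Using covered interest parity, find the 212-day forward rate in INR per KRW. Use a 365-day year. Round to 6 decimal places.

0.077219

T = 212/365 years.
INR accumulates by e^(0.0761×212/365) = 1.0451919.
KRW growth factor: e^(0.1029×212/365) = 1.0615887.
CIP: F = S · (grow INR)/(grow KRW) = 0.07843 × 1.0451919/1.0615887 = 0.07721861 INR per KRW.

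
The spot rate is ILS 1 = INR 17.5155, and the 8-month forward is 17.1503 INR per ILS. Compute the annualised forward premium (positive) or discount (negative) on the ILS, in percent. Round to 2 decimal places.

-3.13%

T = 8/12 years.
(F − S)/S = (17.1503 − 17.5155)/17.5155 = -0.0208501.
Per annum: -0.0208501 / (8/12) = -0.031275 = -3.13%.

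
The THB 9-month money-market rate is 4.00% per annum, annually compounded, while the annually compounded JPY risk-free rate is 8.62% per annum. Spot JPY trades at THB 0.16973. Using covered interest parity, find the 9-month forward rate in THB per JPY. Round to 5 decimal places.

0.16429

T = 9/12 years.
THB growth factor: (1 + 0.0400)^(9/12) = 1.0298524.
JPY growth factor: (1 + 0.0862)^(9/12) = 1.0639773.
So F = 0.16973 × 1.0298524 / 1.0639773 = 0.1642863 (THB/JPY).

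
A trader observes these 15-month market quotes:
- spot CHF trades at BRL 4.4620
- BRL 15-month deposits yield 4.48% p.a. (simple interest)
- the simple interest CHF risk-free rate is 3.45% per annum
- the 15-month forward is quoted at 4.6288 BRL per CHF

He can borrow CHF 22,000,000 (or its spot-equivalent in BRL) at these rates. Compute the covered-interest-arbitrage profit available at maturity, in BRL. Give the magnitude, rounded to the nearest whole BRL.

BRL 2,563,990

T = 15/12 years.
Invest the CHF and cover forward: 22,000,000 × 1.043125 × 4.6288 = BRL 106,225,174.00.
Convert at spot and invest in BRL: 22,000,000 × 4.4620 × 1.056000 = BRL 103,661,184.00.
The quoted forward overvalues CHF, so borrow BRL, buy CHF at spot, deposit the CHF at 3.45%, and sell the proceeds forward at 4.6288.
Arbitrage profit = |106,225,174.00 − 103,661,184.00| = BRL 2,563,990.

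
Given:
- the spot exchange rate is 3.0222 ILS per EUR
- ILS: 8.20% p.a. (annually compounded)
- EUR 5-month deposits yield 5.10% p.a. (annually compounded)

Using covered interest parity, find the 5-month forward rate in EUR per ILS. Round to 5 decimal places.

0.32690

T = 5/12 years.
Growth of 1 ILS over T: (1 + 0.0820)^(5/12) = 1.0333831.
EUR accumulates by (1 + 0.0510)^(5/12) = 1.0209421.
CIP: F = S · (grow ILS)/(grow EUR) = 3.0222 × 1.0333831/1.0209421 = 3.059028 ILS per EUR.
Invert for EUR per ILS: 1 / 3.059028 = 0.32690.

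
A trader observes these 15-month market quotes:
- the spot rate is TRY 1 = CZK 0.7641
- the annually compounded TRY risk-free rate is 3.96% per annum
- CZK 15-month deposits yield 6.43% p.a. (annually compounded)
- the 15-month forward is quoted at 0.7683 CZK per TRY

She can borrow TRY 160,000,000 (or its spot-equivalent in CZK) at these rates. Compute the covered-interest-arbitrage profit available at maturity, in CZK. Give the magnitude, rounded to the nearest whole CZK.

CZK 3,117,307

T = 15/12 years.
Route A — deposit TRY, sell forward: 160,000,000 × 1.04974264039 × 0.7683 = CZK 129,042,763.30.
Route B — convert at spot, deposit CZK: 160,000,000 × 0.7641 × 1.08101091159 = CZK 132,160,070.01.
The quoted forward undervalues TRY, so borrow TRY, convert to CZK at spot, deposit the CZK at 6.43%, and buy TRY forward at 0.7683 to cover the loan.
Profit = 132,160,070.01 − 129,042,763.30 = CZK 3,117,307.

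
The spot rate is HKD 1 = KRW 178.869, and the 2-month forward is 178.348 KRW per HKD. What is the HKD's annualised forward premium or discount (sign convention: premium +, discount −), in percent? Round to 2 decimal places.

T = 2/12 years.
HKD trades forward at -0.29127% vs spot over the period.
×(1/T) gives -1.75% p.a.

-1.75%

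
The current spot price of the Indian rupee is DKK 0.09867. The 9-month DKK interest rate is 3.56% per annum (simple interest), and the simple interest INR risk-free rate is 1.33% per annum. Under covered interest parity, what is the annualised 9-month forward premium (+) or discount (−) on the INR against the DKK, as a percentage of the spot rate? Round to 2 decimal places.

T = 9/12 years.
F = S · g_DKK/g_INR = 0.09867 × 1.026700/1.009975 = 0.10030396.
(F − S)/S ÷ T = (0.10030396 − 0.09867)/0.09867/(9/12) = 0.022080 → 2.21%.

+2.21%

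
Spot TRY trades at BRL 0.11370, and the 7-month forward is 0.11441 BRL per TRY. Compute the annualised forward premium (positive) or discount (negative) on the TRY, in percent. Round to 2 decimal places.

T = 7/12 years.
Period premium: (0.11441 − 0.1137)/0.1137 = 0.0062445.
Per annum: 0.0062445 / (7/12) = 0.010705 = 1.07%.

+1.07%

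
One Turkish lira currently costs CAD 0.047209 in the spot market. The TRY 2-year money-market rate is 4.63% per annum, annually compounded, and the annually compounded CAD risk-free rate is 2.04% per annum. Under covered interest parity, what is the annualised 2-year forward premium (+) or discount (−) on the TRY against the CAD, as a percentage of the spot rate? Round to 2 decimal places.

-2.44%

T = 2 years.
CIP forward (CAD per TRY) = 0.047209 × 1.0412162/1.0947437 = 0.044900716.
(F − S)/S ÷ T = (0.044900716 − 0.047209)/0.047209/2 = -0.024447 → -2.44%.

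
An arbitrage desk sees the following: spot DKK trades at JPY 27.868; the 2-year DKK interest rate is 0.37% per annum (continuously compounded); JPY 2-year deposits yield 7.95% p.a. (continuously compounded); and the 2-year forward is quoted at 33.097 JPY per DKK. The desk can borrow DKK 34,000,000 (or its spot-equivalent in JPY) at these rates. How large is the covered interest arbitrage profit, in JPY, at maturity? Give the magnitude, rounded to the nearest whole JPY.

T = 2 years.
Route A — deposit DKK, sell forward: 34,000,000 × 1.007427447662 × 33.097 = JPY 1,133,656,092.00.
Route B — convert at spot, deposit JPY: 34,000,000 × 27.868 × 1.172337946681 = JPY 1,110,804,272.54.
The quoted forward overvalues DKK, so borrow JPY, buy DKK at spot, deposit the DKK at 0.37%, and sell the proceeds forward at 33.097.
Arbitrage profit = |1,133,656,092.00 − 1,110,804,272.54| = JPY 22,851,819.

JPY 22,851,819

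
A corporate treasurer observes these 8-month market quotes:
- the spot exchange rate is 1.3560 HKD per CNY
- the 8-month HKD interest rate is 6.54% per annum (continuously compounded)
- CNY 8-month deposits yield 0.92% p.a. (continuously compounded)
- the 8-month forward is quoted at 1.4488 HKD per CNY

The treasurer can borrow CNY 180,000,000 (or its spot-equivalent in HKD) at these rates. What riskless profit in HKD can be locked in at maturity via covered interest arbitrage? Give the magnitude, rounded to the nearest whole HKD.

HKD 7,431,100

T = 8/12 years.
Invest the CNY and cover forward: 180,000,000 × 1.00615218073 × 1.4488 = HKD 262,388,390.30.
Convert at spot and invest in HKD: 180,000,000 × 1.3560 × 1.04456444553 = HKD 254,957,289.86.
The quoted forward overvalues CNY, so borrow HKD, buy CNY at spot, deposit the CNY at 0.92%, and sell the proceeds forward at 1.4488.
The gap between the two covered legs is HKD 7,431,100.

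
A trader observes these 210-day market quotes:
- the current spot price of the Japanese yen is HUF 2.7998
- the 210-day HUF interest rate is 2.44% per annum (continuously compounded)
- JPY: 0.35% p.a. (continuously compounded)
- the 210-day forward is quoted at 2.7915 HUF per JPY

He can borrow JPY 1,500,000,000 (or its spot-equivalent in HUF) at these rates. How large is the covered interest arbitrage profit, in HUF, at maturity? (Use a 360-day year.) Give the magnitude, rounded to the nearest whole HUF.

HUF 64,095,458

T = 210/360 years.
Invest the JPY and cover forward: 1,500,000,000 × 1.002043752287 × 2.7915 = HUF 4,195,807,701.76.
Convert at spot and invest in HUF: 1,500,000,000 × 2.7998 × 1.01433510952 = HUF 4,259,903,159.45.
The quoted forward undervalues JPY, so borrow JPY, convert to HUF at spot, deposit the HUF at 2.44%, and buy JPY forward at 2.7915 to cover the loan.
Arbitrage profit = |4,195,807,701.76 − 4,259,903,159.45| = HUF 64,095,458.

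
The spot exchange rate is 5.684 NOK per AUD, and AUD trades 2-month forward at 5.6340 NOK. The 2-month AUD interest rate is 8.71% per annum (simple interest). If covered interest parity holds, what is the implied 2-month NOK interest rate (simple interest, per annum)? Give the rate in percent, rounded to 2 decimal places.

T = 2/12 years.
CIP gives F = S · g_NOK/g_AUD, so g_NOK/g_AUD = 5.634/5.684 = 0.9912034.
AUD growth factor: 1 + 0.0871×2/12 = 1.0145167.
That pins the NOK growth at 1.0055924.
r = (1.0055924 − 1)/(2/12) = 0.033554 → 3.36%.

3.36%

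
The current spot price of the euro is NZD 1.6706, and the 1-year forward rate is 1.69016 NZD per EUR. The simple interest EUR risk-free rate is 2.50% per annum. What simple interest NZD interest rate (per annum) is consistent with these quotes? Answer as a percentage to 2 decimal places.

T = 1 year.
CIP gives F = S · g_NZD/g_EUR, so g_NZD/g_EUR = 1.69016/1.6706 = 1.0117084.
The EUR side grows by 1 + 0.0250×1 = 1.025000.
Hence g_NZD = 1.0370011.
(1.0370011 − 1)/T = 0.037001, i.e. 3.70%.

3.70%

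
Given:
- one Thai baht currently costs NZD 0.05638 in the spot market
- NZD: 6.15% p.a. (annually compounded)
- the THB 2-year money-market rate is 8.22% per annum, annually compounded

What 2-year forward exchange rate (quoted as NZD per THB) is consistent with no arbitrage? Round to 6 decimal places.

T = 2 years.
Growth of 1 NZD over T: (1 + 0.0615)^2 = 1.1267823.
THB accumulates by (1 + 0.0822)^2 = 1.1711568.
CIP: F = S · (grow NZD)/(grow THB) = 0.05638 × 1.1267823/1.1711568 = 0.05424379 NZD per THB.

0.054244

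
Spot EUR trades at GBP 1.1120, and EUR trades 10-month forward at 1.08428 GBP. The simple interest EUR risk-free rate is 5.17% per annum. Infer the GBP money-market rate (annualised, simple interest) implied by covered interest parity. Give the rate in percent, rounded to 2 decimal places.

2.05%

T = 10/12 years.
CIP gives F = S · g_GBP/g_EUR, so g_GBP/g_EUR = 1.08428/1.112 = 0.9750719.
EUR growth factor: 1 + 0.0517×10/12 = 1.0430833.
That pins the GBP growth at 1.0170812.
r = (1.0170812 − 1)/(10/12) = 0.020497 → 2.05%.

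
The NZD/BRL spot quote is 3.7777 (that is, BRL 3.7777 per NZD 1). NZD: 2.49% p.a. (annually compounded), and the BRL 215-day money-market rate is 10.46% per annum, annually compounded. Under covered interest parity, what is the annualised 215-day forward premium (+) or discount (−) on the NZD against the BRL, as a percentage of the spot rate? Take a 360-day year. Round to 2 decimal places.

+7.66%

T = 215/360 years.
CIP forward (BRL per NZD) = 3.7777 × 1.0612141/1.0147971 = 3.9504927.
(F − S)/S ÷ T = (3.9504927 − 3.7777)/3.7777/(215/360) = 0.076588 → 7.66%.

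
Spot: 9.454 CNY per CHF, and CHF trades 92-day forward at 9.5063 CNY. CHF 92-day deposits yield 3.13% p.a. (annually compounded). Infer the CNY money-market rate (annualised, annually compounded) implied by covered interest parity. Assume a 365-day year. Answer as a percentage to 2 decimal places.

T = 92/365 years.
CIP gives F = S · g_CNY/g_CHF, so g_CNY/g_CHF = 9.5063/9.454 = 1.0055320.
The CHF side grows by (1 + 0.0313)^(92/365) = 1.0077986.
Hence g_CNY = 1.0133737.
r = 1.0133737^(365/92) − 1 = 0.054121 → 5.41%.

5.41%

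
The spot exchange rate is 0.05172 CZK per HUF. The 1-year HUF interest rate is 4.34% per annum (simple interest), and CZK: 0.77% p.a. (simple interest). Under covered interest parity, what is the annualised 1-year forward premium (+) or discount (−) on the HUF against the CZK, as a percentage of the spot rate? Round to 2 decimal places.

-3.42%

T = 1 year.
CIP forward (CZK per HUF) = 0.05172 × 1.007700/1.043400 = 0.04995040.
(F − S)/S ÷ T = (0.04995040 − 0.05172)/0.05172/1 = -0.034215 → -3.42%.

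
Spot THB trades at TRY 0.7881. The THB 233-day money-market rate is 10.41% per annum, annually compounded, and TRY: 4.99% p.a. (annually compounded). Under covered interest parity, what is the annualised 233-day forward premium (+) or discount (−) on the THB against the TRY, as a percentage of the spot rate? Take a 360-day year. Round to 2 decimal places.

T = 233/360 years.
No-arbitrage forward: 0.7881 × 1.0320183 / 1.0661934 = 0.7628387 TRY/THB.
Annualised premium = (F − S)/S × (1/T) = (0.7628387 − 0.7881)/0.7881 ÷ (233/360) = -4.95%.

-4.95%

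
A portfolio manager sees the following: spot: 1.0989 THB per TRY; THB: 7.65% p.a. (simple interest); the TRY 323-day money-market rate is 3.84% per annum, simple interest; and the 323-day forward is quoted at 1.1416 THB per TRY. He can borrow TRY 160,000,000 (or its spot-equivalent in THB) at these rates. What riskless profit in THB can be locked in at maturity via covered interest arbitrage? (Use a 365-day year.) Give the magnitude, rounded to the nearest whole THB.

T = 323/365 years.
Route A — deposit TRY, sell forward: 160,000,000 × 1.03398136986 × 1.1416 = THB 188,862,901.09.
Route B — convert at spot, deposit THB: 160,000,000 × 1.0989 × 1.06769726027 = THB 187,726,803.09.
The quoted forward overvalues TRY, so borrow THB, buy TRY at spot, deposit the TRY at 3.84%, and sell the proceeds forward at 1.1416.
Arbitrage profit = |188,862,901.09 − 187,726,803.09| = THB 1,136,098.

THB 1,136,098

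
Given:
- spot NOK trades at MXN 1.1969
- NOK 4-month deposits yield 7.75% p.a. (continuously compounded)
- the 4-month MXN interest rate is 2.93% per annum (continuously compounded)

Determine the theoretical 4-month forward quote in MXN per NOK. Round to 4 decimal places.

1.1778

T = 4/12 years.
MXN accumulates by e^(0.0293×4/12) = 1.0098145.
NOK accumulates by e^(0.0775×4/12) = 1.0261699.
Forward (MXN per NOK) = 1.1969 × 1.0098145 / 1.0261699 = 1.177823.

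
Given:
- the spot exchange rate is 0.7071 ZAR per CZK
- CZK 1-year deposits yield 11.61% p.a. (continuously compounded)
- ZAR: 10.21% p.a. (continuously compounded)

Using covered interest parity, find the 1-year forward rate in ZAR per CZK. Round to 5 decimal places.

T = 1 year.
ZAR accumulates by e^(0.1021×1) = 1.1074942.
CZK growth factor: e^(0.1161×1) = 1.1231082.
CIP: F = S · (grow ZAR)/(grow CZK) = 0.7071 × 1.1074942/1.1231082 = 0.6972695 ZAR per CZK.

0.69727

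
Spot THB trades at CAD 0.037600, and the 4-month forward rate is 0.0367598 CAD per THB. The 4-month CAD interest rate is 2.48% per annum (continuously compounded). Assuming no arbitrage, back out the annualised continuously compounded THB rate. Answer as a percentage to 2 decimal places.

T = 4/12 years.
By CIP, F/S equals the CAD-to-THB growth ratio: 0.0367598/0.0376 = 0.9776543.
CAD growth factor: e^(0.0248×4/12) = 1.0083009.
So the THB growth factor = 1.0313471.
r = ln(1.0313471)/(4/12) = 0.092597 → 9.26%.

9.26%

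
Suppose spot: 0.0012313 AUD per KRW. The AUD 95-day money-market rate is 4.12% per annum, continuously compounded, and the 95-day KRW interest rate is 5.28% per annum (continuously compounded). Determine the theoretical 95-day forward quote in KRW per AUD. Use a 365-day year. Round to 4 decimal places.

814.6055

T = 95/365 years.
Growth of 1 AUD over T: e^(0.0412×95/365) = 1.010780988.
Growth of 1 KRW over T: e^(0.0528×95/365) = 1.013837327.
So F = 0.0012313 × 1.010780988 / 1.013837327 = 0.00122758809 (AUD/KRW).
Invert for KRW per AUD: 1 / 0.00122758809 = 814.6055.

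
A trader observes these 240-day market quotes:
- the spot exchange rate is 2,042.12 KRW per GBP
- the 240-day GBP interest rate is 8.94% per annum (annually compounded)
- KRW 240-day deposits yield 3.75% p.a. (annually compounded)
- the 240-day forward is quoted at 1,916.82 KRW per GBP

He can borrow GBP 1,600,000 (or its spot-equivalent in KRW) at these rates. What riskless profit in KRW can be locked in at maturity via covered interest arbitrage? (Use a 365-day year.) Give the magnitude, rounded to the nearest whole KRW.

T = 240/365 years.
Route A — deposit GBP, sell forward: 1,600,000 × 1.057917910872 × 1916.82 = KRW 3,244,541,135.87.
Route B — convert at spot, deposit KRW: 1,600,000 × 2042.12 × 1.02450180249 = KRW 3,347,448,993.44.
The quoted forward undervalues GBP, so borrow GBP, convert to KRW at spot, deposit the KRW at 3.75%, and buy GBP forward at 1,916.82 to cover the loan.
Arbitrage profit = |3,244,541,135.87 − 3,347,448,993.44| = KRW 102,907,858.

KRW 102,907,858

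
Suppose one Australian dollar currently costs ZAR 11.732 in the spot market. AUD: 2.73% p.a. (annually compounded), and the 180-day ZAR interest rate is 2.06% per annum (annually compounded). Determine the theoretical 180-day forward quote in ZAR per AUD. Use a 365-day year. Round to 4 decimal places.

11.6942

T = 180/365 years.
Growth of 1 ZAR over T: (1 + 0.0206)^(180/365) = 1.01010641.
Growth of 1 AUD over T: (1 + 0.0273)^(180/365) = 1.01337113.
CIP: F = S · (grow ZAR)/(grow AUD) = 11.732 × 1.01010641/1.01337113 = 11.694204 ZAR per AUD.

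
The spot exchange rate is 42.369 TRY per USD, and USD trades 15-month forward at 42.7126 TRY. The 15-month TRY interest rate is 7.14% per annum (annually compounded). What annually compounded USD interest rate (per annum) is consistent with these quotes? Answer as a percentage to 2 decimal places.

T = 15/12 years.
F/S = 42.7126/42.369 = 1.0081097 = (growth of TRY) / (growth of USD).
The TRY side grows by (1 + 0.0714)^(15/12) = 1.0900328.
Hence g_USD = 1.0812641.
Annualise: 1.0812641^(12/15) − 1 = 0.064499 = 6.45%.

6.45%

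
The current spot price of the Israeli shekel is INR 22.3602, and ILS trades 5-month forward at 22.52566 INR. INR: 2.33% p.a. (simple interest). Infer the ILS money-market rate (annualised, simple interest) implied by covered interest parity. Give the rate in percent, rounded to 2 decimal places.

0.55%

T = 5/12 years.
By CIP, F/S equals the INR-to-ILS growth ratio: 22.52566/22.3602 = 1.0073998.
INR growth factor: 1 + 0.0233×5/12 = 1.0097083.
That pins the ILS growth at 1.0022915.
r = (1.0022915 − 1)/(5/12) = 0.005500 → 0.55%.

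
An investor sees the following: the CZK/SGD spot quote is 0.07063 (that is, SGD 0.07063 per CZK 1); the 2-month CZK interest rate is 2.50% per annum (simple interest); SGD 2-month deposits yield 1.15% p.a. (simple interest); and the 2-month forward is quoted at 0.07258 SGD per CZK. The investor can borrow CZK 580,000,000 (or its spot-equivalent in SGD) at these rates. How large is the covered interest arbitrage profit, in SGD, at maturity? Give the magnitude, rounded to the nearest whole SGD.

T = 2/12 years.
Invest the CZK and cover forward: 580,000,000 × 1.0041666667 × 0.07258 = SGD 42,271,801.67.
Convert at spot and invest in SGD: 580,000,000 × 0.07063 × 1.0019166667 = SGD 41,043,917.02.
The quoted forward overvalues CZK, so borrow SGD, buy CZK at spot, deposit the CZK at 2.50%, and sell the proceeds forward at 0.07258.
The gap between the two covered legs is SGD 1,227,885.

SGD 1,227,885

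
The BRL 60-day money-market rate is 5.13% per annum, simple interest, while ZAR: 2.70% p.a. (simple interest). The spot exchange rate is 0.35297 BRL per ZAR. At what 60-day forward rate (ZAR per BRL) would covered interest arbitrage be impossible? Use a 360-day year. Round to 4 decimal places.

T = 60/360 years.
BRL accumulates by 1 + 0.0513×60/360 = 1.008550.
Growth of 1 ZAR over T: 1 + 0.0270×60/360 = 1.004500.
Forward (BRL per ZAR) = 0.35297 × 1.008550 / 1.004500 = 0.3543931.
Invert for ZAR per BRL: 1 / 0.3543931 = 2.8217.

2.8217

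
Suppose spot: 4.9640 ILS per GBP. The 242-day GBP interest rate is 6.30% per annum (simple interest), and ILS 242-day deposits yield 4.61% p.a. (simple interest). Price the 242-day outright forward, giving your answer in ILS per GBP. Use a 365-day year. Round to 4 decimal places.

4.9106

T = 242/365 years.
ILS growth factor: 1 + 0.0461×242/365 = 1.0305649.
GBP accumulates by 1 + 0.0630×242/365 = 1.0417699.
CIP: F = S · (grow ILS)/(grow GBP) = 4.964 × 1.0305649/1.0417699 = 4.910609 ILS per GBP.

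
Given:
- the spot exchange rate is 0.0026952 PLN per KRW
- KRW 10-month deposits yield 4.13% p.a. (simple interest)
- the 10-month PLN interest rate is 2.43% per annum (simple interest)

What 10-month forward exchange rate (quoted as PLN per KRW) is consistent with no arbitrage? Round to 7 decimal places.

0.0026583

T = 10/12 years.
PLN growth factor: 1 + 0.0243×10/12 = 1.020250.
Growth of 1 KRW over T: 1 + 0.0413×10/12 = 1.0344167.
CIP: F = S · (grow PLN)/(grow KRW) = 0.0026952 × 1.020250/1.0344167 = 0.002658288 PLN per KRW.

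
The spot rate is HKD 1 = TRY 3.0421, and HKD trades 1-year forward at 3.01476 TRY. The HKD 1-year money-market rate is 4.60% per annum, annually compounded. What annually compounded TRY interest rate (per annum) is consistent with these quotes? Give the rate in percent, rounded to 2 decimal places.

T = 1 year.
CIP gives F = S · g_TRY/g_HKD, so g_TRY/g_HKD = 3.01476/3.0421 = 0.9910128.
HKD growth factor: (1 + 0.0460)^1 = 1.046000.
So the TRY growth factor = 1.0365994.
Annualise: 1.0365994^(1/1) − 1 = 0.036599 = 3.66%.

3.66%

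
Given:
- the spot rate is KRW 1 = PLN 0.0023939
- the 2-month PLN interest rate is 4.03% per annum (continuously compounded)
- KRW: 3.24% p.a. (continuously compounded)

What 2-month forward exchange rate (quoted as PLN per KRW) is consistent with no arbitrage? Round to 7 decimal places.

T = 2/12 years.
PLN accumulates by e^(0.0403×2/12) = 1.0067393.
KRW growth factor: e^(0.0324×2/12) = 1.0054146.
CIP: F = S · (grow PLN)/(grow KRW) = 0.0023939 × 1.0067393/1.0054146 = 0.002397054 PLN per KRW.

0.0023971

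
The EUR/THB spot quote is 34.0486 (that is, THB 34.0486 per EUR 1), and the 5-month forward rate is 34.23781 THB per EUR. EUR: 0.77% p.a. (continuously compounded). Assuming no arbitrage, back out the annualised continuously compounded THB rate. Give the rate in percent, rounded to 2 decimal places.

T = 5/12 years.
F/S = 34.23781/34.0486 = 1.0055571 = (growth of THB) / (growth of EUR).
EUR growth factor: e^(0.0077×5/12) = 1.0032135.
Hence g_THB = 1.0087885.
r = ln(1.0087885)/(5/12) = 0.021000 → 2.10%.

2.10%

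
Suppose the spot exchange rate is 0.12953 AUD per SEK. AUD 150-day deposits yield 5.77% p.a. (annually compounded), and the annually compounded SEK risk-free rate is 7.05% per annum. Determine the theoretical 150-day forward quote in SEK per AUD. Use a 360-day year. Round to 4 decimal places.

7.7590

T = 150/360 years.
Growth of 1 AUD over T: (1 + 0.0577)^(150/360) = 1.0236489.
Growth of 1 SEK over T: (1 + 0.0705)^(150/360) = 1.0287925.
Forward (AUD per SEK) = 0.12953 × 1.0236489 / 1.0287925 = 0.1288824.
Quoted the other way: 1/0.1288824 = 7.7590 SEK per AUD.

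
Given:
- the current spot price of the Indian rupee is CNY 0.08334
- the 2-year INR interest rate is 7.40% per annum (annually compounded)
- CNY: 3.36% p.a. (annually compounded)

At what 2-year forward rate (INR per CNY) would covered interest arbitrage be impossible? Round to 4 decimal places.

12.9554

T = 2 years.
Growth of 1 CNY over T: (1 + 0.0336)^2 = 1.06832896.
Growth of 1 INR over T: (1 + 0.0740)^2 = 1.153476.
CIP: F = S · (grow CNY)/(grow INR) = 0.08334 × 1.06832896/1.153476 = 0.077188026 CNY per INR.
Quoted the other way: 1/0.077188026 = 12.9554 INR per CNY.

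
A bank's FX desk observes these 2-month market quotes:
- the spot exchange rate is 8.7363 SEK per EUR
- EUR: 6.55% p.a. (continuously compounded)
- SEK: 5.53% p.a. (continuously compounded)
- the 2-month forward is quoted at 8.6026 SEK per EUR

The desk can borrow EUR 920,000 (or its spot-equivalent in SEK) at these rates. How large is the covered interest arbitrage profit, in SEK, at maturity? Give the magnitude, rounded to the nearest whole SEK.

T = 2/12 years.
Invest the EUR and cover forward: 920,000 × 1.010976471 × 8.6026 = SEK 8,001,264.09.
Convert at spot and invest in SEK: 920,000 × 8.7363 × 1.009259271 = SEK 8,111,816.43.
The quoted forward undervalues EUR, so borrow EUR, convert to SEK at spot, deposit the SEK at 5.53%, and buy EUR forward at 8.6026 to cover the loan.
Arbitrage profit = |8,001,264.09 − 8,111,816.43| = SEK 110,552.

SEK 110,552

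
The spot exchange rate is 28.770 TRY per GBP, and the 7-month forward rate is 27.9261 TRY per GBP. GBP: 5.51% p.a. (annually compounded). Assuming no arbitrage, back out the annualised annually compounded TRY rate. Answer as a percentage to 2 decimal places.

0.26%

T = 7/12 years.
By CIP, F/S equals the TRY-to-GBP growth ratio: 27.9261/28.77 = 0.9706674.
GBP growth factor: (1 + 0.0551)^(7/12) = 1.031782.
That pins the TRY growth at 1.0015172.
r = 1.0015172^(12/7) − 1 = 0.002602 → 0.26%.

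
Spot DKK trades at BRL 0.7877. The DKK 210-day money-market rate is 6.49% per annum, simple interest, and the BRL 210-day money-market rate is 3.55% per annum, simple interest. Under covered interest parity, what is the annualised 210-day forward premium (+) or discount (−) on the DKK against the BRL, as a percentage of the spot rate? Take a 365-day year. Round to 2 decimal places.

T = 210/365 years.
F = S · g_BRL/g_DKK = 0.7877 × 1.0204247/1.0373397 = 0.7748557.
(F − S)/S ÷ T = (0.7748557 − 0.7877)/0.7877/(210/365) = -0.028342 → -2.83%.

-2.83%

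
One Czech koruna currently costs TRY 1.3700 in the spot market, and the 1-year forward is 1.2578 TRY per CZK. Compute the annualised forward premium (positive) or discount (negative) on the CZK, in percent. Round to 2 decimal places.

-8.19%

T = 1 year.
(F − S)/S = (1.2578 − 1.37)/1.37 = -0.0818978.
Annualise by dividing by T: -0.0818978 / 1 = -0.081898 → -8.19%.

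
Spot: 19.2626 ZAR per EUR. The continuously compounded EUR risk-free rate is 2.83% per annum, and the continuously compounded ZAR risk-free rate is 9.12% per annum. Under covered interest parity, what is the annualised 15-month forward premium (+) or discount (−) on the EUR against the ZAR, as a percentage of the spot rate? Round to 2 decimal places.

T = 15/12 years.
F = S · g_ZAR/g_EUR = 19.2626 × 1.1207521/1.0360081 = 20.8382535.
Annualised premium = (F − S)/S × (1/T) = (20.8382535 − 19.2626)/19.2626 ÷ (15/12) = 6.54%.

+6.54%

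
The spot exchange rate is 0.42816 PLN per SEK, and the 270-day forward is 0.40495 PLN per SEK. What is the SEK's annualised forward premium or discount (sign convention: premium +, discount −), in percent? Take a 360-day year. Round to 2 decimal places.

T = 270/360 years.
(F − S)/S = (0.40495 − 0.42816)/0.42816 = -0.0542087.
Per annum: -0.0542087 / (270/360) = -0.072278 = -7.23%.

-7.23%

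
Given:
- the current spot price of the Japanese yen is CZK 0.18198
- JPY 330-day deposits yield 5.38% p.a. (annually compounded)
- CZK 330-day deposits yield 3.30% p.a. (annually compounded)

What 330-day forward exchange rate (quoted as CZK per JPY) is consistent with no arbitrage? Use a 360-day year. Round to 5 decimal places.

0.17868

T = 330/360 years.
CZK growth factor: (1 + 0.0330)^(330/360) = 1.0302089.
JPY accumulates by (1 + 0.0538)^(330/360) = 1.0492082.
CIP: F = S · (grow CZK)/(grow JPY) = 0.18198 × 1.0302089/1.0492082 = 0.1786847 CZK per JPY.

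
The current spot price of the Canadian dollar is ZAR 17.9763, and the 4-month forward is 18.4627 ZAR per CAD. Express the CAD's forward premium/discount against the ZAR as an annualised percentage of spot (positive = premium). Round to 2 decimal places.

T = 4/12 years.
CAD trades forward at +2.70578% vs spot over the period.
×(1/T) gives 8.12% p.a.

+8.12%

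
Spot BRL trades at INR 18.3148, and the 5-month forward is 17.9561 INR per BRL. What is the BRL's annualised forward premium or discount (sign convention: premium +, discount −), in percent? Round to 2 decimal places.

-4.70%

T = 5/12 years.
(F − S)/S = (17.9561 − 18.3148)/18.3148 = -0.0195853.
Per annum: -0.0195853 / (5/12) = -0.047005 = -4.70%.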